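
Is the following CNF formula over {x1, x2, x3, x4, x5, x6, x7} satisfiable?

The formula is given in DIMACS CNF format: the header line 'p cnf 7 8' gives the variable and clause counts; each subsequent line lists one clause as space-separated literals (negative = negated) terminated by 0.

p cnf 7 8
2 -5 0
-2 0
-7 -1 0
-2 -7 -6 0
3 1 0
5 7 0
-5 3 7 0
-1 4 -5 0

From the singleton clause (¬x2), x2 = False.
From the singleton clause (¬x5), x5 = False.
From the singleton clause (x7), x7 = True.
From the singleton clause (¬x1), x1 = False.
From the singleton clause (x3), x3 = True.
No clause remains; x4, x6 are free.
A satisfying assignment: x1=False,  x2=False,  x3=True,  x4=False,  x5=False,  x6=True,  x7=True.

Yes, satisfiable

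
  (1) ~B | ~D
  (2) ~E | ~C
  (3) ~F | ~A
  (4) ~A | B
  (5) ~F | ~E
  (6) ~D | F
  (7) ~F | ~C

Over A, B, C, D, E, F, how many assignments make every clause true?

There are 2^6 = 64 truth assignments over (A, B, C, D, E, F).
Split on C. With C = 1, the clauses containing C are satisfied and ~C drops from the rest; 3 of the 2^5 = 32 assignments to the other variables satisfy what remains.
With C = 0, by the same count on the reduced clause set, 9 assignments work.
Total: 3 + 9 = 12.

12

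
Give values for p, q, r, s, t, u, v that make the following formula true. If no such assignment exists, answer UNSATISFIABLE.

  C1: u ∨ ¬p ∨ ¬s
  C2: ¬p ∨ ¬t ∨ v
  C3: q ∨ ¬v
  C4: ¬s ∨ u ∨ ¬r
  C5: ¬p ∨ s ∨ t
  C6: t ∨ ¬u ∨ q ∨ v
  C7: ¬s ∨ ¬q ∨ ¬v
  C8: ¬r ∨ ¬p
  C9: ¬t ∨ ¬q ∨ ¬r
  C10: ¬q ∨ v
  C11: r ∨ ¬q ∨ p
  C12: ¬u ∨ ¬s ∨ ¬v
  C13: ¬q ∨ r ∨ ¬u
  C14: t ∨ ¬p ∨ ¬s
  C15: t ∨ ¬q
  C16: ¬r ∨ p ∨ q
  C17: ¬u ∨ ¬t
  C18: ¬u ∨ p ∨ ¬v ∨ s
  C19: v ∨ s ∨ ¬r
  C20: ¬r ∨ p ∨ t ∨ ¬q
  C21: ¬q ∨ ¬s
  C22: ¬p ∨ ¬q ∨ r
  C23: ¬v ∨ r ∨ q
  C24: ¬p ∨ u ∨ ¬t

Try q = False.
Unit clause (¬v) forces v = False.
Try p = False.
Unit clause (¬r) forces r = False.
Try t = False.
Unit clause (¬u) forces u = False.
Every clause is now satisfied; s is unconstrained.

p=False, q=False, r=False, s=True, t=False, u=False, v=False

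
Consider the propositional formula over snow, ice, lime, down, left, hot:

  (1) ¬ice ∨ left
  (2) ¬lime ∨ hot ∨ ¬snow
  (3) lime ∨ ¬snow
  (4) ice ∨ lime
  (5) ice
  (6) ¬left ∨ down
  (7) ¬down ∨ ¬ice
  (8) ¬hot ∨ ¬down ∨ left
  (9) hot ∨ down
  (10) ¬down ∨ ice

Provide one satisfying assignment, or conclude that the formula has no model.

From the singleton clause (ice), ice = True.
From the singleton clause (left), left = True.
From the singleton clause (down), down = True.
But (¬down) is also a unit clause — contradiction.

UNSATISFIABLE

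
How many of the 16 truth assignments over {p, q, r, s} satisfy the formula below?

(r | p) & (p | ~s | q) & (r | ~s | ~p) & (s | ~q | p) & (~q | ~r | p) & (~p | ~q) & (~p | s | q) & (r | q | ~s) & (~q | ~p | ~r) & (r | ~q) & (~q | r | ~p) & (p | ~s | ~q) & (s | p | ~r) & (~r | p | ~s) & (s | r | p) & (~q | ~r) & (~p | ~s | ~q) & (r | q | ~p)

1

There are 2^4 = 16 truth assignments over (p, q, r, s).
Split on p. With p = 1, the clauses containing p are satisfied and ~p drops from the rest; 1 of the 2^3 = 8 assignments to the other variables satisfy what remains.
With p = 0, by the same count on the reduced clause set, 0 assignments work.
(One model: p=T, q=F, r=T, s=T.)
Total: 1 + 0 = 1.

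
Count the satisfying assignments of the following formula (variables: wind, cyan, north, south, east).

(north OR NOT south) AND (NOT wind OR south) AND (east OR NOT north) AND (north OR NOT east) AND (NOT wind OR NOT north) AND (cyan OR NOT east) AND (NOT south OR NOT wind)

There are 2^5 = 32 truth assignments over (wind, cyan, north, south, east).
Split on wind. With wind = true, the clauses containing wind are satisfied and NOT wind drops from the rest; 0 of the 2^4 = 16 assignments to the other variables satisfy what remains.
With wind = false, by the same count on the reduced clause set, 4 assignments work.
(One model: wind=F, cyan=F, north=F, south=F, east=F.)
Total: 0 + 4 = 4.

4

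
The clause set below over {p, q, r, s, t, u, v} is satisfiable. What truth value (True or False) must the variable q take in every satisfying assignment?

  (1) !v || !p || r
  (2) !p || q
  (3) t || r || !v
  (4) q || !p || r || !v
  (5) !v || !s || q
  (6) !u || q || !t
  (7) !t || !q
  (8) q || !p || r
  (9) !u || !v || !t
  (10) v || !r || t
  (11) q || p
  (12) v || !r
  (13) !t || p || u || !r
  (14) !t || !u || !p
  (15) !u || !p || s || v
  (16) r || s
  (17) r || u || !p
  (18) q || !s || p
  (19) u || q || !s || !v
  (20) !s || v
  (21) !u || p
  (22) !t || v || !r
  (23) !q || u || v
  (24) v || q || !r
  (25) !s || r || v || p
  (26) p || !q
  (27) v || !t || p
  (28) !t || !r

Suppose q = false.
Unit clause (!p) forces p = false.
That conflicts with the unit clause (p).
So every satisfying assignment has q = True.

True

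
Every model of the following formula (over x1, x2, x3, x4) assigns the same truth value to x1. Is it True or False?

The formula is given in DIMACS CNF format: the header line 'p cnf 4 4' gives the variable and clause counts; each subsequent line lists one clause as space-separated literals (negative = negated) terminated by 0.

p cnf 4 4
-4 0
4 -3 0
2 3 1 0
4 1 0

True

Suppose x1 = False.
From the singleton clause (¬x4), x4 = False.
That conflicts with the unit clause (x4).
So every satisfying assignment has x1 = True.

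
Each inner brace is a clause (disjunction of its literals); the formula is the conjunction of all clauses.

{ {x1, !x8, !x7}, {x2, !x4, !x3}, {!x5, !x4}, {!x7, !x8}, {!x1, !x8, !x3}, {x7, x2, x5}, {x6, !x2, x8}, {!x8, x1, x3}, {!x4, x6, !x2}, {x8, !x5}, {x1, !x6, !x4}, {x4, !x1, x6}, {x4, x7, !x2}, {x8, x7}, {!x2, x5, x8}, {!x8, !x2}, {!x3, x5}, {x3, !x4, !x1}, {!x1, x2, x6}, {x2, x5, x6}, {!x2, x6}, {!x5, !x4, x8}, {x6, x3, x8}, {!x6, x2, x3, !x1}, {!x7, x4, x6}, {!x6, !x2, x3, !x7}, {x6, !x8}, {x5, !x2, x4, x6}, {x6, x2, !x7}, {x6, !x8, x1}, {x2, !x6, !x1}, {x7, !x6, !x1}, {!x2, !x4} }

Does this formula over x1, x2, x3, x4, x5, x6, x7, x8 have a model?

Yes, satisfiable

Try x5 = false.
(!x3) alone gives x3 = false.
Try x7 = true.
(!x8) alone gives x8 = false.
(!x2) alone gives x2 = false.
(x6) alone gives x6 = true.
(!x1) alone gives x1 = false.
(!x4) alone gives x4 = false.
This assignment satisfies each clause.
A satisfying assignment: x1: false,  x2: false,  x3: false,  x4: false,  x5: false,  x6: true,  x7: true,  x8: false.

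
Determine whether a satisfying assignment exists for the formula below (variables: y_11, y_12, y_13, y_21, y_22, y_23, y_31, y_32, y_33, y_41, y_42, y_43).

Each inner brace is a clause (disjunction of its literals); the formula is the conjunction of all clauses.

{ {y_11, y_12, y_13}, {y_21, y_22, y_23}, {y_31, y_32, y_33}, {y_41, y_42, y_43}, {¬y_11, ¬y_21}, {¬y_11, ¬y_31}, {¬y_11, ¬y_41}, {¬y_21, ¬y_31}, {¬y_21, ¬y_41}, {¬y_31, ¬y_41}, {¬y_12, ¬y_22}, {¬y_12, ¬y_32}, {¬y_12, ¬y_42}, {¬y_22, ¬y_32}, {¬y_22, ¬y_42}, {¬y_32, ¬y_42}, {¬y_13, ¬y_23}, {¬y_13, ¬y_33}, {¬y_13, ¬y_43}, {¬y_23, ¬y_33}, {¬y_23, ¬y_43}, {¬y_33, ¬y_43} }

Suppose y_11 = False.
Suppose y_12 = True.
(¬y_22) alone gives y_22 = False.
(¬y_32) alone gives y_32 = False.
(¬y_42) alone gives y_42 = False.
Suppose y_21 = True.
(¬y_31) alone gives y_31 = False.
(y_33) alone gives y_33 = True.
(¬y_41) alone gives y_41 = False.
(y_43) alone gives y_43 = True.
Now (¬y_43) is unsatisfied and unit — conflict.
Backtrack on y_21: now try y_21 = False.
(y_23) alone gives y_23 = True.
(¬y_13) alone gives y_13 = False.
(¬y_33) alone gives y_33 = False.
(y_31) alone gives y_31 = True.
(¬y_41) alone gives y_41 = False.
(y_43) alone gives y_43 = True.
Now (¬y_43) is unsatisfied and unit — conflict.
Neither y_21 = True nor y_21 = False works.
Backtrack on y_12: now try y_12 = False.
(y_13) alone gives y_13 = True.
(¬y_23) alone gives y_23 = False.
(¬y_33) alone gives y_33 = False.
(¬y_43) alone gives y_43 = False.
Suppose y_21 = True.
(¬y_31) alone gives y_31 = False.
(y_32) alone gives y_32 = True.
(¬y_41) alone gives y_41 = False.
(y_42) alone gives y_42 = True.
Now (¬y_42) is unsatisfied and unit — conflict.
Backtrack on y_21: now try y_21 = False.
(y_22) alone gives y_22 = True.
(¬y_32) alone gives y_32 = False.
(y_31) alone gives y_31 = True.
(¬y_41) alone gives y_41 = False.
(y_42) alone gives y_42 = True.
Now (¬y_42) is unsatisfied and unit — conflict.
Neither y_21 = True nor y_21 = False works.
Neither y_12 = True nor y_12 = False works.
Backtrack on y_11: now try y_11 = True.
(¬y_21) alone gives y_21 = False.
(¬y_31) alone gives y_31 = False.
(¬y_41) alone gives y_41 = False.
Suppose y_22 = True.
(¬y_12) alone gives y_12 = False.
(¬y_32) alone gives y_32 = False.
(y_33) alone gives y_33 = True.
(¬y_42) alone gives y_42 = False.
(y_43) alone gives y_43 = True.
Now (¬y_43) is unsatisfied and unit — conflict.
Backtrack on y_22: now try y_22 = False.
(y_23) alone gives y_23 = True.
(¬y_13) alone gives y_13 = False.
(¬y_33) alone gives y_33 = False.
(y_32) alone gives y_32 = True.
(¬y_12) alone gives y_12 = False.
(¬y_42) alone gives y_42 = False.
(y_43) alone gives y_43 = True.
Now (¬y_43) is unsatisfied and unit — conflict.
Neither y_22 = True nor y_22 = False works.
Neither y_11 = True nor y_11 = False works.
No assignment satisfies every clause.

No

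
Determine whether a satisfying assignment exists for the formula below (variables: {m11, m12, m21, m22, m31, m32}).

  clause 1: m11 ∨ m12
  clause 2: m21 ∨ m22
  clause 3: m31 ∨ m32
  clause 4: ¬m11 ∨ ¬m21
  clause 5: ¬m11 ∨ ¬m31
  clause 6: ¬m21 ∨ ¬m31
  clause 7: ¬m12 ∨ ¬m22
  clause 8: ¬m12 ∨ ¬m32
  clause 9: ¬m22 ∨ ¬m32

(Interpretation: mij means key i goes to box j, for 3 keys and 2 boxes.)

Branch on m11: set m11 = True.
(¬m21) alone gives m21 = False.
(m22) alone gives m22 = True.
(¬m31) alone gives m31 = False.
(m32) alone gives m32 = True.
That conflicts with the unit clause (¬m32).
Backtrack on m11: now try m11 = False.
(m12) alone gives m12 = True.
(¬m22) alone gives m22 = False.
(m21) alone gives m21 = True.
(¬m31) alone gives m31 = False.
(m32) alone gives m32 = True.
That conflicts with the unit clause (¬m32).
Neither m11 = True nor m11 = False works.
No assignment satisfies every clause.

Unsatisfiable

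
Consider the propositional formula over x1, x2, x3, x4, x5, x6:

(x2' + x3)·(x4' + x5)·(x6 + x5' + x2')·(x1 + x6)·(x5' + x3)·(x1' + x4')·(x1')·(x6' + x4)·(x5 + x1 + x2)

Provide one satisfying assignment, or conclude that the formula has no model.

x1 ↦ 0; x2 ↦ 1; x3 ↦ 1; x4 ↦ 1; x5 ↦ 1; x6 ↦ 1

The clause (x1') is unit, so x1 = 0.
The clause (x6) is unit, so x6 = 1.
The clause (x4) is unit, so x4 = 1.
The clause (x5) is unit, so x5 = 1.
The clause (x3) is unit, so x3 = 1.
Every clause is now satisfied; x2 is unconstrained.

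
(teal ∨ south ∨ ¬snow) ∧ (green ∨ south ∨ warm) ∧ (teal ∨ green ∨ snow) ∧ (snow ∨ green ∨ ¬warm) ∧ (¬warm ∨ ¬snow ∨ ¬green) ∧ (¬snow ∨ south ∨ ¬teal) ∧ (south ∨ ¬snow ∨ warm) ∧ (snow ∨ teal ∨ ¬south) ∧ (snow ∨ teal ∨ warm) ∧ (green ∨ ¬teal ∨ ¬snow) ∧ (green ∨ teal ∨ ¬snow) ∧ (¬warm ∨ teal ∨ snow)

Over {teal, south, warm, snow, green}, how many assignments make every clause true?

There are 2^5 = 32 truth assignments over (teal, south, warm, snow, green).
Split on south. With south = True, the clauses containing south are satisfied and ¬south drops from the rest; 5 of the 2^4 = 16 assignments to the other variables satisfy what remains.
With south = False, by the same count on the reduced clause set, 2 assignments work.
(One model: teal=F, south=T, warm=F, snow=T, green=T.)
Total: 5 + 2 = 7.

7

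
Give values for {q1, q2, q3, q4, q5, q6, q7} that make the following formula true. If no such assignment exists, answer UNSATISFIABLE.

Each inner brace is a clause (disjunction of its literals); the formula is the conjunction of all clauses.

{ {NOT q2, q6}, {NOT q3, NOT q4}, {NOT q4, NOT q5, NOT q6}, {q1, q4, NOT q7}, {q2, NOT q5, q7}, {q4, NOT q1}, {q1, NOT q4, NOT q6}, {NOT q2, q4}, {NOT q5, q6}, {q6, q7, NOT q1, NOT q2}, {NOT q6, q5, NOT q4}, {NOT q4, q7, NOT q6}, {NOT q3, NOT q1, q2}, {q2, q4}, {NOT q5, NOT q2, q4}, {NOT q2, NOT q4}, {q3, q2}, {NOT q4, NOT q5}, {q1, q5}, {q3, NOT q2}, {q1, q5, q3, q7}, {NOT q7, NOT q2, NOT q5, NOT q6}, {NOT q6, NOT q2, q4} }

UNSATISFIABLE

Branch on q2: set q2 = false.
Unit clause (q4) forces q4 = true.
Unit clause (NOT q3) forces q3 = false.
But (q3) is also a unit clause — contradiction.
So q2 must be the other value — set q2 = true.
Unit clause (q6) forces q6 = true.
Unit clause (q4) forces q4 = true.
But (NOT q4) is also a unit clause — contradiction.
Both values of q2 lead to a conflict.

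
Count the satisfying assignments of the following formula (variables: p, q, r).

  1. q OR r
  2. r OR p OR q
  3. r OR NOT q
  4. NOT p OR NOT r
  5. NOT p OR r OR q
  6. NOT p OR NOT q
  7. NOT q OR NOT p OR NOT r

There are 2^3 = 8 truth assignments over (p, q, r).
Check each against the 7 clauses (columns in the order p, q, r):
  F F F  ✗ fails (q OR r)
  F F T  ✓ satisfies all
  F T F  ✗ fails (r OR NOT q)
  F T T  ✓ satisfies all
  T F F  ✗ fails (q OR r)
  T F T  ✗ fails (NOT p OR NOT r)
  T T F  ✗ fails (r OR NOT q)
  T T T  ✗ fails (NOT p OR NOT r)
2 of the 8 rows are models.

2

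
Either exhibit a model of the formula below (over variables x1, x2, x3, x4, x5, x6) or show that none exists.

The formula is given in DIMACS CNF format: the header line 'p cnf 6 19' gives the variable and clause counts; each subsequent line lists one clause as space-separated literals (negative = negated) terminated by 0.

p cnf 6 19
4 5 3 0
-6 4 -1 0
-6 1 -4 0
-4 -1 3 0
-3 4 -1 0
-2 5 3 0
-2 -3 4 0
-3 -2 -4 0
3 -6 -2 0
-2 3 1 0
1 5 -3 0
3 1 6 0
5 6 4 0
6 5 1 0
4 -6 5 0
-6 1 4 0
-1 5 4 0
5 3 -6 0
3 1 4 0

x1=True,  x2=False,  x3=True,  x4=True,  x5=False,  x6=False

Suppose x4 = True.
Suppose x6 = False.
Suppose x1 = True.
The clause (x3) is unit, so x3 = True.
The clause (¬x2) is unit, so x2 = False.
Every clause is now satisfied; x5 is unconstrained.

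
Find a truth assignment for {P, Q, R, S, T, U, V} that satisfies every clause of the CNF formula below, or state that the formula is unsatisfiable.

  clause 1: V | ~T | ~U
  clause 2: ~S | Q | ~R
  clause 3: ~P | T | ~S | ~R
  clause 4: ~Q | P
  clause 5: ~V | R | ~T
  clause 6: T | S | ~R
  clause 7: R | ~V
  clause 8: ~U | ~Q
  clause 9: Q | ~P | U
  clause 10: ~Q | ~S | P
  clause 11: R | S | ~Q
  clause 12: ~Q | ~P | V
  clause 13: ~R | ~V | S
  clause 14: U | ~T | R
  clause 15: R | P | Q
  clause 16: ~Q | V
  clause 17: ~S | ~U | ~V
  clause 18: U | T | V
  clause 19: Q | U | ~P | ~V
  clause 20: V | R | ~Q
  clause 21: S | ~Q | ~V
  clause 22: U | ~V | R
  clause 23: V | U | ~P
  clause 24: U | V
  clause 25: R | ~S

Case Q = 1:
Unit clause (P) forces P = 1.
Unit clause (~U) forces U = 0.
Unit clause (V) forces V = 1.
Unit clause (R) forces R = 1.
Unit clause (S) forces S = 1.
Unit clause (T) forces T = 1.
All clauses are satisfied.

P ↦ 1,  Q ↦ 1,  R ↦ 1,  S ↦ 1,  T ↦ 1,  U ↦ 0,  V ↦ 1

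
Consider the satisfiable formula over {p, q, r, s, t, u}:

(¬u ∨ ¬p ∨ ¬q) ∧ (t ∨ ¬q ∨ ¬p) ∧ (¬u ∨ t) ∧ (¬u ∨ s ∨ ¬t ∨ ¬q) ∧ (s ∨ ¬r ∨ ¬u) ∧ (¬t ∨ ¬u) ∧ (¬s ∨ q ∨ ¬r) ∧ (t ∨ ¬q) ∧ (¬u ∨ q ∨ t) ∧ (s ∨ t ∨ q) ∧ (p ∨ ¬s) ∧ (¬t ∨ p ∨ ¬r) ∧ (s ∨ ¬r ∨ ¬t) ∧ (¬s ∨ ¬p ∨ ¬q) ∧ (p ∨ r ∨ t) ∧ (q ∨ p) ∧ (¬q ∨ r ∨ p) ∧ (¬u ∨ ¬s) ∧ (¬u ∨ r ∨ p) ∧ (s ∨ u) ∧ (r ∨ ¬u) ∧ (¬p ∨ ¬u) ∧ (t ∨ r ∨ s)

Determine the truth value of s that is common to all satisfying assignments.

True

Suppose s = False.
From the singleton clause (u), u = True.
From the singleton clause (t), t = True.
That conflicts with the unit clause (¬t).
So every satisfying assignment has s = True.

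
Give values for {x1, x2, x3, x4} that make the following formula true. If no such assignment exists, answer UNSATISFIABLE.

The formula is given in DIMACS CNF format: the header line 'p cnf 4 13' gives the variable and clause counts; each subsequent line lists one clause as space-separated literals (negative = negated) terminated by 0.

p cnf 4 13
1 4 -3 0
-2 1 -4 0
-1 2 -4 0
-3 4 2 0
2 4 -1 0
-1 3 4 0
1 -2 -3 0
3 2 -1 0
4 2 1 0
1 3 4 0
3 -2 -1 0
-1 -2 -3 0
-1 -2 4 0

x1 ↦ False; x2 ↦ False; x3 ↦ False; x4 ↦ True

Branch on x1: set x1 = False.
Branch on x4: set x4 = True.
From the singleton clause (¬x2), x2 = False.
No clause remains; x3 is free.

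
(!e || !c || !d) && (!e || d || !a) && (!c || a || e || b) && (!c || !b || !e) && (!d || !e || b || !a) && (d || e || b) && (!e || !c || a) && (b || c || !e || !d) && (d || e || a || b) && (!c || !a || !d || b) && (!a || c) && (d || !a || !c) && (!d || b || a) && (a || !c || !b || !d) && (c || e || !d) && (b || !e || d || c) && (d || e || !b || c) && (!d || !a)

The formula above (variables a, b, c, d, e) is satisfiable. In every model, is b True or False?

True

Suppose b = false.
Try d = true.
Unit clause (a) forces a = true.
Now (!a) is unsatisfied and unit — conflict.
Undo d and try d = false.
Unit clause (e) forces e = true.
Unit clause (!a) forces a = false.
Unit clause (!c) forces c = false.
Now (c) is unsatisfied and unit — conflict.
Neither d = true nor d = false works.
So every satisfying assignment has b = True.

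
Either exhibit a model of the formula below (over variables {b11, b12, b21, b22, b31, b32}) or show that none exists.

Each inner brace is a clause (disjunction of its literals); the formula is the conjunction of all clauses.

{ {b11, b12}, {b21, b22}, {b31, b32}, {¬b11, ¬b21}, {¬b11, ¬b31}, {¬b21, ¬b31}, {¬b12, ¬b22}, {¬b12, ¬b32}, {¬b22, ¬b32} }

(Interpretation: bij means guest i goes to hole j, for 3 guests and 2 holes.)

Case b11 = True:
(¬b21) alone gives b21 = False.
(b22) alone gives b22 = True.
(¬b31) alone gives b31 = False.
(b32) alone gives b32 = True.
Now (¬b32) is unsatisfied and unit — conflict.
That branch fails; take b11 = False instead.
(b12) alone gives b12 = True.
(¬b22) alone gives b22 = False.
(b21) alone gives b21 = True.
(¬b31) alone gives b31 = False.
(b32) alone gives b32 = True.
Now (¬b32) is unsatisfied and unit — conflict.
Both values of b11 lead to a conflict.

UNSATISFIABLE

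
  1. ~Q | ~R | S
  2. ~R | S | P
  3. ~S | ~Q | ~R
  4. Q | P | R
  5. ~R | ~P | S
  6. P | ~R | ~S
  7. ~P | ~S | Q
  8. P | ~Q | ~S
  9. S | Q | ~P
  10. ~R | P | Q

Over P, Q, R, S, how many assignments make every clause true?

There are 2^4 = 16 truth assignments over (P, Q, R, S).
Check each against the 10 clauses (columns in the order P, Q, R, S):
  F F F F  ✗ fails (Q | P | R)
  F F F T  ✗ fails (Q | P | R)
  F F T F  ✗ fails (~R | S | P)
  F F T T  ✗ fails (P | ~R | ~S)
  F T F F  ✓ satisfies all
  F T F T  ✗ fails (P | ~Q | ~S)
  F T T F  ✗ fails (~Q | ~R | S)
  F T T T  ✗ fails (~S | ~Q | ~R)
  T F F F  ✗ fails (S | Q | ~P)
  T F F T  ✗ fails (~P | ~S | Q)
  T F T F  ✗ fails (~R | ~P | S)
  T F T T  ✗ fails (~P | ~S | Q)
  T T F F  ✓ satisfies all
  T T F T  ✓ satisfies all
  T T T F  ✗ fails (~Q | ~R | S)
  T T T T  ✗ fails (~S | ~Q | ~R)
3 of the 16 rows are models.

3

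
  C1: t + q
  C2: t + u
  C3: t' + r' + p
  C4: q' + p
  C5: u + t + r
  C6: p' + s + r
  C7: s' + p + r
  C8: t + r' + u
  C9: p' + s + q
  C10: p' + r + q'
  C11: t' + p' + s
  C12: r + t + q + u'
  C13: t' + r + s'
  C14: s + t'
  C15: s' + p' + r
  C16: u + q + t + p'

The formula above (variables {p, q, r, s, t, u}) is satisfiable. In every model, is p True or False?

Suppose p = 0.
From the singleton clause (q'), q = 0.
From the singleton clause (t), t = 1.
From the singleton clause (r'), r = 0.
From the singleton clause (s'), s = 0.
But (s) is also a unit clause — contradiction.
So every satisfying assignment has p = True.

True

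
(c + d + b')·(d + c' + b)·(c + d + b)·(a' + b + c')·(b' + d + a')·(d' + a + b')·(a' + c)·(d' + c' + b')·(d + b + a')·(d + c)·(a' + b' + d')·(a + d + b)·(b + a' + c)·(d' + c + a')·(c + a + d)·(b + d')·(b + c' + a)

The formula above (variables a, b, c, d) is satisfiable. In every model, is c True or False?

True

Suppose c = 0.
Unit clause (a') forces a = 0.
Unit clause (d) forces d = 1.
Unit clause (b') forces b = 0.
But (b) is also a unit clause — contradiction.
So every satisfying assignment has c = True.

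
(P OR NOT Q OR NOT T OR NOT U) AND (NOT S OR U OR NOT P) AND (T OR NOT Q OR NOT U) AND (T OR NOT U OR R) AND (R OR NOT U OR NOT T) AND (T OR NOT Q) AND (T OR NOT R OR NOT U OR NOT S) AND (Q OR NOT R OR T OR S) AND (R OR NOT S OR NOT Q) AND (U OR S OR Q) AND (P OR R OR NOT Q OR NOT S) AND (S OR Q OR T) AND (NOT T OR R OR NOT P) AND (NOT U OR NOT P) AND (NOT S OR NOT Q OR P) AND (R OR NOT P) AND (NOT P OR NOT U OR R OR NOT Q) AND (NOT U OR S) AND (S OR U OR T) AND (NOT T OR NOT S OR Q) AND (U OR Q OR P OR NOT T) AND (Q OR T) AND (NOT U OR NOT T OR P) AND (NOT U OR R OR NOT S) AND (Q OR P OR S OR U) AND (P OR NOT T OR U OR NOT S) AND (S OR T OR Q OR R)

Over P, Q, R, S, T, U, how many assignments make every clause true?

There are 2^6 = 64 truth assignments over (P, Q, R, S, T, U).
Split on S. With S = true, the clauses containing S are satisfied and NOT S drops from the rest; 0 of the 2^5 = 32 assignments to the other variables satisfy what remains.
With S = false, by the same count on the reduced clause set, 3 assignments work.
Total: 0 + 3 = 3.

3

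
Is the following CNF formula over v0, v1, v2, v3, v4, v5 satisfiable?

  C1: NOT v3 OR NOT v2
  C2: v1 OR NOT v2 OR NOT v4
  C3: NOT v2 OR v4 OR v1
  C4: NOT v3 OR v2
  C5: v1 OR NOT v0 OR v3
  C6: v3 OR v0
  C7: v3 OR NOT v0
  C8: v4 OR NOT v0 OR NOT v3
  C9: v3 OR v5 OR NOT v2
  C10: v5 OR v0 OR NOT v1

No, unsatisfiable

Branch on v3: set v3 = false.
(v0) alone gives v0 = true.
Now (NOT v0) is unsatisfied and unit — conflict.
That branch fails; take v3 = true instead.
(NOT v2) alone gives v2 = false.
Now (v2) is unsatisfied and unit — conflict.
Either choice for v3 ends in contradiction.
No assignment satisfies every clause.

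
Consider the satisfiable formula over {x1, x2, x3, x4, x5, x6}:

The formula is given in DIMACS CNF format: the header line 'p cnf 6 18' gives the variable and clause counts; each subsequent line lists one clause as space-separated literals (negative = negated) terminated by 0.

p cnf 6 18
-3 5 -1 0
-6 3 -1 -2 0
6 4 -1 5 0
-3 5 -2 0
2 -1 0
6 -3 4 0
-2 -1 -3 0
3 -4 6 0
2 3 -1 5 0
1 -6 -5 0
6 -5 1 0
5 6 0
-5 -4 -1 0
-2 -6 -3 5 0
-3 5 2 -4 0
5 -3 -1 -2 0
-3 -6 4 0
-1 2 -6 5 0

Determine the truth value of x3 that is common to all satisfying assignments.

Suppose x3 = True.
Suppose x5 = True.
Suppose x2 = True.
The clause (¬x1) is unit, so x1 = False.
The clause (¬x6) is unit, so x6 = False.
But (x6) is also a unit clause — contradiction.
So x2 must be the other value — set x2 = False.
The clause (¬x1) is unit, so x1 = False.
The clause (¬x6) is unit, so x6 = False.
But (x6) is also a unit clause — contradiction.
Neither x2 = True nor x2 = False works.
So x5 must be the other value — set x5 = False.
The clause (¬x1) is unit, so x1 = False.
The clause (¬x2) is unit, so x2 = False.
The clause (x6) is unit, so x6 = True.
The clause (¬x4) is unit, so x4 = False.
But (x4) is also a unit clause — contradiction.
Neither x5 = True nor x5 = False works.
So every satisfying assignment has x3 = False.

False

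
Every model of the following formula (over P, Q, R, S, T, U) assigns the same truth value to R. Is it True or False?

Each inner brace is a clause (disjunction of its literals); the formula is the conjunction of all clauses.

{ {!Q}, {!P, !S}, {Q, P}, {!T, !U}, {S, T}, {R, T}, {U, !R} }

False

Suppose R = true.
The clause (!Q) is unit, so Q = false.
The clause (P) is unit, so P = true.
The clause (!S) is unit, so S = false.
The clause (T) is unit, so T = true.
The clause (!U) is unit, so U = false.
But (U) is also a unit clause — contradiction.
So every satisfying assignment has R = False.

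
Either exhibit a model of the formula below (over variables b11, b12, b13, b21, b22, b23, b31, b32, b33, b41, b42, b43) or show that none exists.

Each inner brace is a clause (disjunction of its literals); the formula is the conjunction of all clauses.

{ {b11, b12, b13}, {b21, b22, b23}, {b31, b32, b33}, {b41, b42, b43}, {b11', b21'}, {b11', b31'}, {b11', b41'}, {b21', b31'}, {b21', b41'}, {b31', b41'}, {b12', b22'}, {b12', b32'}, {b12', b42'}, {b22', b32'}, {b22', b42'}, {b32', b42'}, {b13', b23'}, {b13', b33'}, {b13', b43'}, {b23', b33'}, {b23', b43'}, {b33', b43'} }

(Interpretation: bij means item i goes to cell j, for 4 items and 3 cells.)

Suppose b11 = 0.
Suppose b12 = 1.
From the singleton clause (b22'), b22 = 0.
From the singleton clause (b32'), b32 = 0.
From the singleton clause (b42'), b42 = 0.
Suppose b21 = 1.
From the singleton clause (b31'), b31 = 0.
From the singleton clause (b33), b33 = 1.
From the singleton clause (b41'), b41 = 0.
From the singleton clause (b43), b43 = 1.
But (b43') is also a unit clause — contradiction.
Backtrack on b21: now try b21 = 0.
From the singleton clause (b23), b23 = 1.
From the singleton clause (b13'), b13 = 0.
From the singleton clause (b33'), b33 = 0.
From the singleton clause (b31), b31 = 1.
From the singleton clause (b41'), b41 = 0.
From the singleton clause (b43), b43 = 1.
But (b43') is also a unit clause — contradiction.
Both values of b21 lead to a conflict.
Backtrack on b12: now try b12 = 0.
From the singleton clause (b13), b13 = 1.
From the singleton clause (b23'), b23 = 0.
From the singleton clause (b33'), b33 = 0.
From the singleton clause (b43'), b43 = 0.
Suppose b21 = 1.
From the singleton clause (b31'), b31 = 0.
From the singleton clause (b32), b32 = 1.
From the singleton clause (b41'), b41 = 0.
From the singleton clause (b42), b42 = 1.
But (b42') is also a unit clause — contradiction.
Backtrack on b21: now try b21 = 0.
From the singleton clause (b22), b22 = 1.
From the singleton clause (b32'), b32 = 0.
From the singleton clause (b31), b31 = 1.
From the singleton clause (b41'), b41 = 0.
From the singleton clause (b42), b42 = 1.
But (b42') is also a unit clause — contradiction.
Both values of b21 lead to a conflict.
Both values of b12 lead to a conflict.
Backtrack on b11: now try b11 = 1.
From the singleton clause (b21'), b21 = 0.
From the singleton clause (b31'), b31 = 0.
From the singleton clause (b41'), b41 = 0.
Suppose b22 = 1.
From the singleton clause (b12'), b12 = 0.
From the singleton clause (b32'), b32 = 0.
From the singleton clause (b33), b33 = 1.
From the singleton clause (b42'), b42 = 0.
From the singleton clause (b43), b43 = 1.
But (b43') is also a unit clause — contradiction.
Backtrack on b22: now try b22 = 0.
From the singleton clause (b23), b23 = 1.
From the singleton clause (b13'), b13 = 0.
From the singleton clause (b33'), b33 = 0.
From the singleton clause (b32), b32 = 1.
From the singleton clause (b12'), b12 = 0.
From the singleton clause (b42'), b42 = 0.
From the singleton clause (b43), b43 = 1.
But (b43') is also a unit clause — contradiction.
Both values of b22 lead to a conflict.
Both values of b11 lead to a conflict.

UNSATISFIABLE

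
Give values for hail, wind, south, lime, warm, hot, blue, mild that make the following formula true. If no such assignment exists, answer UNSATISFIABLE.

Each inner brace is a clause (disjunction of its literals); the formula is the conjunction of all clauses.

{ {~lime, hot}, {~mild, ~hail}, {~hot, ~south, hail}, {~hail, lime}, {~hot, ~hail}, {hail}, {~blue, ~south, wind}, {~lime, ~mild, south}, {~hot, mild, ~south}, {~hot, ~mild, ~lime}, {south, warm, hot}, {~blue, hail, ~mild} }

From the singleton clause (hail), hail = 1.
From the singleton clause (~mild), mild = 0.
From the singleton clause (lime), lime = 1.
From the singleton clause (hot), hot = 1.
Now (~hot) is unsatisfied and unit — conflict.

UNSATISFIABLE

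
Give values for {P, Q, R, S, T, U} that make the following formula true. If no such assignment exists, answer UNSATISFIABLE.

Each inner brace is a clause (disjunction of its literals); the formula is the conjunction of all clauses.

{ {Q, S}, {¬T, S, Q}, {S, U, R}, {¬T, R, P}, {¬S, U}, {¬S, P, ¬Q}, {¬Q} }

From the singleton clause (¬Q), Q = False.
From the singleton clause (S), S = True.
From the singleton clause (U), U = True.
Try T = True.
Try R = False.
From the singleton clause (P), P = True.
Every clause now holds.

P: True, Q: False, R: False, S: True, T: True, U: True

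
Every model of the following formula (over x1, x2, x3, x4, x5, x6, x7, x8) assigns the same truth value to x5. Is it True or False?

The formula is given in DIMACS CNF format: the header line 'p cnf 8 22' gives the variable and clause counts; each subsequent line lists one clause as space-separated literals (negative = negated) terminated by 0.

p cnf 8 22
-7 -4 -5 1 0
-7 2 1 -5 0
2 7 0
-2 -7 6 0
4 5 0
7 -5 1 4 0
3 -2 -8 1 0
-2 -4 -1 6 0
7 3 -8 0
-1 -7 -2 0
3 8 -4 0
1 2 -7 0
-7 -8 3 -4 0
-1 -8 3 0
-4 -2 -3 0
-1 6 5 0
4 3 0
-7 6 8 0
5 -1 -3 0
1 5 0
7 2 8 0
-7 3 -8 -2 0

True

Suppose x5 = False.
(x4) alone gives x4 = True.
(x1) alone gives x1 = True.
(x6) alone gives x6 = True.
(¬x3) alone gives x3 = False.
(x8) alone gives x8 = True.
Now (¬x8) is unsatisfied and unit — conflict.
So every satisfying assignment has x5 = True.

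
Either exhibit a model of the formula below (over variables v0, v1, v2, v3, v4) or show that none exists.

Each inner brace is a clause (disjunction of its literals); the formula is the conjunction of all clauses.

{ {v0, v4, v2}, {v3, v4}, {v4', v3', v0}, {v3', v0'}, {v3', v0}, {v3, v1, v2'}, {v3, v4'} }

Branch on v3: set v3 = 1.
Unit clause (v0') forces v0 = 0.
Now (v0) is unsatisfied and unit — conflict.
That branch fails; take v3 = 0 instead.
Unit clause (v4) forces v4 = 1.
Now (v4') is unsatisfied and unit — conflict.
Neither v3 = 1 nor v3 = 0 works.

UNSATISFIABLE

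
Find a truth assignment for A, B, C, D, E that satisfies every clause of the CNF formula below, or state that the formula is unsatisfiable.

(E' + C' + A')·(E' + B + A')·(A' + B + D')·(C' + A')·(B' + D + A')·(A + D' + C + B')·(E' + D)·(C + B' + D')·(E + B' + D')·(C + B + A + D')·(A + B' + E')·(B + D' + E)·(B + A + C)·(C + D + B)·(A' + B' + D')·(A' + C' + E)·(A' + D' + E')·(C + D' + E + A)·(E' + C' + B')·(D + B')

Case C = 1:
(A') alone gives A = 0.
Case E = 0:
Case B = 0:
(D') alone gives D = 0.
Every clause now holds.

A: 0,  B: 0,  C: 1,  D: 0,  E: 0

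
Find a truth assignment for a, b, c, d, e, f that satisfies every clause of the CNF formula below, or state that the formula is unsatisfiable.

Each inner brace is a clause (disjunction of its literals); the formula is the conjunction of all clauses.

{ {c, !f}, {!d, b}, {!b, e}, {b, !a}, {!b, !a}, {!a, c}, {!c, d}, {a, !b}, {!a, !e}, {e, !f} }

Branch on c: set c = false.
From the singleton clause (!f), f = false.
From the singleton clause (!a), a = false.
From the singleton clause (!b), b = false.
From the singleton clause (!d), d = false.
All clauses hold; e can take either value.

a ↦ false; b ↦ false; c ↦ false; d ↦ false; e ↦ false; f ↦ false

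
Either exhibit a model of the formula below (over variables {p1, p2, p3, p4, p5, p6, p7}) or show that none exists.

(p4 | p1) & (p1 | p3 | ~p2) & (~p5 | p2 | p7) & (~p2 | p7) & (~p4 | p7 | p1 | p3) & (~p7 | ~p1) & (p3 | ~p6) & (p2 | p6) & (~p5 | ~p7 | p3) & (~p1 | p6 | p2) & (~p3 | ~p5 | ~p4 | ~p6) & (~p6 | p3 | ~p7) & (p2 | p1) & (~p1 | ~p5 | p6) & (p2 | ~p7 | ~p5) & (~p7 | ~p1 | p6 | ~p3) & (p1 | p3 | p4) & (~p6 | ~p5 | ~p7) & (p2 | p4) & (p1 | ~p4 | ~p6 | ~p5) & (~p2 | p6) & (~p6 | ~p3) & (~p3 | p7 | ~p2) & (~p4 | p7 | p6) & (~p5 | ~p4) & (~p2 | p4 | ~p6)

UNSATISFIABLE

Case p4 = 1:
The clause (~p5) is unit, so p5 = 0.
Case p2 = 0:
The clause (p6) is unit, so p6 = 1.
The clause (p3) is unit, so p3 = 1.
But (~p3) is also a unit clause — contradiction.
Undo p2 and try p2 = 1.
The clause (p7) is unit, so p7 = 1.
The clause (~p1) is unit, so p1 = 0.
The clause (p3) is unit, so p3 = 1.
The clause (p6) is unit, so p6 = 1.
But (~p6) is also a unit clause — contradiction.
Either choice for p2 ends in contradiction.
Undo p4 and try p4 = 0.
The clause (p1) is unit, so p1 = 1.
The clause (~p7) is unit, so p7 = 0.
The clause (~p2) is unit, so p2 = 0.
But (p2) is also a unit clause — contradiction.
Either choice for p4 ends in contradiction.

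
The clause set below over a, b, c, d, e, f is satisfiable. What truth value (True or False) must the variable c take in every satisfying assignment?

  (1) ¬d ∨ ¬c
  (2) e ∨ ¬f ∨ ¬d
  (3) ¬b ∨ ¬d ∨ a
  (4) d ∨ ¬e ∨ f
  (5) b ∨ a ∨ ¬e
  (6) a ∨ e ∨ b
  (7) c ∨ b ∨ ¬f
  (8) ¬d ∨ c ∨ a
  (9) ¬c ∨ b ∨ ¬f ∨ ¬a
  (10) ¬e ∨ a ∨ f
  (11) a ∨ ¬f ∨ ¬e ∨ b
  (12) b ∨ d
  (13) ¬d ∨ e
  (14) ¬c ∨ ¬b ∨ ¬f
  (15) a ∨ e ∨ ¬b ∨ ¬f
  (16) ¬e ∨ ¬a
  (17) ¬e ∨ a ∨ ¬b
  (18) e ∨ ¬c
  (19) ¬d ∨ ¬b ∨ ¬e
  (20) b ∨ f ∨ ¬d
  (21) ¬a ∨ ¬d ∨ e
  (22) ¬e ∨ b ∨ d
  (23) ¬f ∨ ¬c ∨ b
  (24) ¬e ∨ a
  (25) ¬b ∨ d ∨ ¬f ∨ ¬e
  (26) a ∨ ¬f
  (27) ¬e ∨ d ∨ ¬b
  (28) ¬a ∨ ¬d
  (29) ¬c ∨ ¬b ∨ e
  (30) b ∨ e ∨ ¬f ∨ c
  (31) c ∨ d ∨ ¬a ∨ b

False

Suppose c = True.
The clause (¬d) is unit, so d = False.
The clause (b) is unit, so b = True.
The clause (¬f) is unit, so f = False.
The clause (¬e) is unit, so e = False.
Now (e) is unsatisfied and unit — conflict.
So every satisfying assignment has c = False.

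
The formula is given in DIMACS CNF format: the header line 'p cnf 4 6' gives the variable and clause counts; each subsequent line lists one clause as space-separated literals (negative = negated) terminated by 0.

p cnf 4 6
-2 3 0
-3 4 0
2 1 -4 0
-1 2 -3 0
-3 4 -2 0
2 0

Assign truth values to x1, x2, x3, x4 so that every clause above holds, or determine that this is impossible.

x1: False, x2: True, x3: True, x4: True

The clause (x2) is unit, so x2 = True.
The clause (x3) is unit, so x3 = True.
The clause (x4) is unit, so x4 = True.
No clause remains; x1 is free.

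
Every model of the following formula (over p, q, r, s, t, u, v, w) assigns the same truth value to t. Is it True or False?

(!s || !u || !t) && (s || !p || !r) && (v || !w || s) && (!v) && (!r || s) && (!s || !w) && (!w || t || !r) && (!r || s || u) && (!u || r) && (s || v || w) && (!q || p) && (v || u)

False

Suppose t = true.
From the singleton clause (!v), v = false.
From the singleton clause (u), u = true.
From the singleton clause (!s), s = false.
From the singleton clause (!w), w = false.
That conflicts with the unit clause (w).
So every satisfying assignment has t = False.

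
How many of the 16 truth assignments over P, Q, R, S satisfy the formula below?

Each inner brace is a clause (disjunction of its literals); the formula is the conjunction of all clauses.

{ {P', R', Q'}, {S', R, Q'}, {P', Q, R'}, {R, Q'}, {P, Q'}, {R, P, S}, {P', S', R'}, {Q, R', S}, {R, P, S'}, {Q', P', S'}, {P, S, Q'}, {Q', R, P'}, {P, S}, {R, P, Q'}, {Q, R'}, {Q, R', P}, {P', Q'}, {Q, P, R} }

2

There are 2^4 = 16 truth assignments over (P, Q, R, S).
Check each against the 18 clauses (columns in the order P, Q, R, S):
  F F F F  ✗ fails (R + P + S)
  F F F T  ✗ fails (R + P + S')
  F F T F  ✗ fails (Q + R' + S)
  F F T T  ✗ fails (Q + R')
  F T F F  ✗ fails (R + Q')
  F T F T  ✗ fails (S' + R + Q')
  F T T F  ✗ fails (P + Q')
  F T T T  ✗ fails (P + Q')
  T F F F  ✓ satisfies all
  T F F T  ✓ satisfies all
  T F T F  ✗ fails (P' + Q + R')
  T F T T  ✗ fails (P' + Q + R')
  T T F F  ✗ fails (R + Q')
  T T F T  ✗ fails (S' + R + Q')
  T T T F  ✗ fails (P' + R' + Q')
  T T T T  ✗ fails (P' + R' + Q')
2 of the 16 rows are models.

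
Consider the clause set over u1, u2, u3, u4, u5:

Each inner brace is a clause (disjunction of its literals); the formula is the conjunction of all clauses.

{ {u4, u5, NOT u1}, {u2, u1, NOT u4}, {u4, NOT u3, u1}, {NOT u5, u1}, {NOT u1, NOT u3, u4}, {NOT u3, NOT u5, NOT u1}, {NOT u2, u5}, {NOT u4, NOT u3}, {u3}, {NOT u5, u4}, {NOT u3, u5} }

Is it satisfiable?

The clause (u3) is unit, so u3 = true.
The clause (NOT u4) is unit, so u4 = false.
The clause (u1) is unit, so u1 = true.
That conflicts with the unit clause (NOT u1).
No assignment satisfies every clause.

No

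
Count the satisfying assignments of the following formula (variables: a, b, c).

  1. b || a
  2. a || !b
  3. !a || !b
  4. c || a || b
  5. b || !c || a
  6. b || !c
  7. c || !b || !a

There are 2^3 = 8 truth assignments over (a, b, c).
Check each against the 7 clauses (columns in the order a, b, c):
  F F F  ✗ fails (b || a)
  F F T  ✗ fails (b || a)
  F T F  ✗ fails (a || !b)
  F T T  ✗ fails (a || !b)
  T F F  ✓ satisfies all
  T F T  ✗ fails (b || !c)
  T T F  ✗ fails (!a || !b)
  T T T  ✗ fails (!a || !b)
1 of the 8 rows is a model.

1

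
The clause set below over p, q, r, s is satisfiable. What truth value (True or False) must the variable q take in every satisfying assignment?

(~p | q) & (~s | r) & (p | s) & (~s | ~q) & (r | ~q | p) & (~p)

False

Suppose q = 1.
(~s) alone gives s = 0.
(p) alone gives p = 1.
That conflicts with the unit clause (~p).
So every satisfying assignment has q = False.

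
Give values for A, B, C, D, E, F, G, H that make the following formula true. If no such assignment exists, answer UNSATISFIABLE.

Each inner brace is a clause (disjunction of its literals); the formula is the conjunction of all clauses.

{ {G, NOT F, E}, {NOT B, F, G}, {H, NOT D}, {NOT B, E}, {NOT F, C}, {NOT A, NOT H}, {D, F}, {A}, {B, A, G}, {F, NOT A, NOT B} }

Unit clause (A) forces A = true.
Unit clause (NOT H) forces H = false.
Unit clause (NOT D) forces D = false.
Unit clause (F) forces F = true.
Unit clause (C) forces C = true.
Case G = true:
Case B = false:
Every clause is now satisfied; E is unconstrained.

A=true,  B=false,  C=true,  D=false,  E=false,  F=true,  G=true,  H=false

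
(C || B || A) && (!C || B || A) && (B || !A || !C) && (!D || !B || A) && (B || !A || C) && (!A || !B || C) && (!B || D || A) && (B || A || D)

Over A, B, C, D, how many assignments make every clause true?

2

There are 2^4 = 16 truth assignments over (A, B, C, D).
Split on D. With D = true, the clauses containing D are satisfied and !D drops from the rest; 1 of the 2^3 = 8 assignments to the other variables satisfy what remains.
With D = false, by the same count on the reduced clause set, 1 assignment works.
Total: 1 + 1 = 2.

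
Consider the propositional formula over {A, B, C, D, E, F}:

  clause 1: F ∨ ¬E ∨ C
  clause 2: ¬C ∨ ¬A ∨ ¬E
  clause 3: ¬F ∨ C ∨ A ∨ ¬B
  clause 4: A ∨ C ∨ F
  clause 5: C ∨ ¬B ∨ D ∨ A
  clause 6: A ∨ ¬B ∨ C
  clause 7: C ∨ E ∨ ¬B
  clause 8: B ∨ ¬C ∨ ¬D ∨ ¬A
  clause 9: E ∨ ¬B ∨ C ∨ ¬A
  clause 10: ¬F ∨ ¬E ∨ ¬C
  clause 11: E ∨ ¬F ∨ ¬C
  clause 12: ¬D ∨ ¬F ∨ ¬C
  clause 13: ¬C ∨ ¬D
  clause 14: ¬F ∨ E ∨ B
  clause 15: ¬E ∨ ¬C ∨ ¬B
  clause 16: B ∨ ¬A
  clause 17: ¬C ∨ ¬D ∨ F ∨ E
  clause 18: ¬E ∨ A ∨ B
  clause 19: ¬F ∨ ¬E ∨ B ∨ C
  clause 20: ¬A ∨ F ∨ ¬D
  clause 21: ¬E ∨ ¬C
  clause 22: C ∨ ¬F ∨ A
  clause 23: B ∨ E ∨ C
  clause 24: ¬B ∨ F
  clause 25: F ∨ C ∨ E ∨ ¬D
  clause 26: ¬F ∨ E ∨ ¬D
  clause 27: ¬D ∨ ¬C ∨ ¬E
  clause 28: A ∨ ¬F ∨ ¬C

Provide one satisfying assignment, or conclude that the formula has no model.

Case C = False:
Case F = True:
From the singleton clause (A), A = True.
From the singleton clause (B), B = True.
From the singleton clause (E), E = True.
No clause remains; D is free.

A ↦ True; B ↦ True; C ↦ False; D ↦ True; E ↦ True; F ↦ True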